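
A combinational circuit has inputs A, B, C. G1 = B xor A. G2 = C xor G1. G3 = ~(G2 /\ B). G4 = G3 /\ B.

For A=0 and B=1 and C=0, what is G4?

0

G1 = 1 xor 0 = 1
G2 = 0 xor 1 = 1
G3 = ~(1 /\ 1) = 0
G4 = 0 /\ 1 = 0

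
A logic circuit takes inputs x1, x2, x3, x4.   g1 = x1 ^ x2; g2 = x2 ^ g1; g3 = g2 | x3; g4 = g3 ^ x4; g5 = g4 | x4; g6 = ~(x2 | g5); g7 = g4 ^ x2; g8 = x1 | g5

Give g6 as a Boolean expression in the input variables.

~(x2 | ((((x2 ^ (x1 ^ x2)) | x3) ^ x4) | x4))

g1 = x1 ^ x2
g2 = x2 ^ g1 = x2 ^ (x1 ^ x2)
g3 = g2 | x3 = (x2 ^ (x1 ^ x2)) | x3
g4 = g3 ^ x4 = ((x2 ^ (x1 ^ x2)) | x3) ^ x4
g5 = g4 | x4 = (((x2 ^ (x1 ^ x2)) | x3) ^ x4) | x4
g6 = ~(x2 | g5) = ~(x2 | ((((x2 ^ (x1 ^ x2)) | x3) ^ x4) | x4))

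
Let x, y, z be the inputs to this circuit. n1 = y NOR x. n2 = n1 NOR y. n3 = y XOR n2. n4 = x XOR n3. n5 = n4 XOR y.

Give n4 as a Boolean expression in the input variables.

x XOR (y XOR ((y NOR x) NOR y))

n1 = y NOR x
n2 = n1 NOR y = (y NOR x) NOR y
n3 = y XOR n2 = y XOR ((y NOR x) NOR y)
n4 = x XOR n3 = x XOR (y XOR ((y NOR x) NOR y))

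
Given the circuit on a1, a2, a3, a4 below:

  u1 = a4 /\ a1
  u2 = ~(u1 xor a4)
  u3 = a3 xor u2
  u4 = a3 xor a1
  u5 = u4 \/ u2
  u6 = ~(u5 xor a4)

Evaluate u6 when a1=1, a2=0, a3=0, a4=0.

u1 = 0 /\ 1 = 0
u2 = ~(0 xor 0) = 1
u4 = 0 xor 1 = 1
u5 = 1 \/ 1 = 1
u6 = ~(1 xor 0) = 0

0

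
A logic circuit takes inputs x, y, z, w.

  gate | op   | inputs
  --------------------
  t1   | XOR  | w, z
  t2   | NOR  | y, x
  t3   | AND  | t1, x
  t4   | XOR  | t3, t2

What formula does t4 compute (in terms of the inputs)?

((w XOR z) AND x) XOR (y NOR x)

t1 = w XOR z
t2 = y NOR x
t3 = t1 AND x = (w XOR z) AND x
t4 = t3 XOR t2 = ((w XOR z) AND x) XOR (y NOR x)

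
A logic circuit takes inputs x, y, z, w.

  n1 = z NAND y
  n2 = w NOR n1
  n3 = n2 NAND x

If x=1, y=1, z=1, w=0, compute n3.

0

n1 = 1 NAND 1 = 0
n2 = 0 NOR 0 = 1
n3 = 1 NAND 1 = 0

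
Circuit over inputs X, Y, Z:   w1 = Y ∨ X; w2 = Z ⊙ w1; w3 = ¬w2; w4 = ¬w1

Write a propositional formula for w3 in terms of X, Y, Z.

¬(Z ⊙ (Y ∨ X))

w1 = Y ∨ X
w2 = Z ⊙ w1 = Z ⊙ (Y ∨ X)
w3 = ¬w2 = ¬(Z ⊙ (Y ∨ X))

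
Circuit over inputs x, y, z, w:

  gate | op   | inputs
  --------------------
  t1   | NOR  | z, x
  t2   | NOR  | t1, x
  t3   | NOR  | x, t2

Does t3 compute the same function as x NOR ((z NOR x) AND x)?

t1 = z NOR x
t2 = t1 NOR x = (z NOR x) NOR x
t3 = x NOR t2 = x NOR ((z NOR x) NOR x)
At x=0, y=0, z=1, w=0: circuit gives 0, formula gives 1.

No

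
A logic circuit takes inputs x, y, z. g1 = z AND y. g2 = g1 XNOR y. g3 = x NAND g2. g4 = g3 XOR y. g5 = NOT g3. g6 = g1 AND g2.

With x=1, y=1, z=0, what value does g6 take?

0

g1 = 0 AND 1 = 0
g2 = 0 XNOR 1 = 0
g6 = 0 AND 0 = 0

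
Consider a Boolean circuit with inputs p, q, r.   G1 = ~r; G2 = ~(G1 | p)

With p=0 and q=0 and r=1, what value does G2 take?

G1 = ~1 = 0
G2 = ~(0 | 0) = 1

1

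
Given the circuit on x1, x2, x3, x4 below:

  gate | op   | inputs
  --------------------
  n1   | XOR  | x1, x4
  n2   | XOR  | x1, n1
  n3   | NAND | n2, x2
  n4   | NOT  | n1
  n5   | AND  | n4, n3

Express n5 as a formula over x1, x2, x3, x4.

NOT (x1 XOR x4) AND ((x1 XOR (x1 XOR x4)) NAND x2)

n1 = x1 XOR x4
n2 = x1 XOR n1 = x1 XOR (x1 XOR x4)
n3 = n2 NAND x2 = (x1 XOR (x1 XOR x4)) NAND x2
n4 = NOT n1 = NOT (x1 XOR x4)
n5 = n4 AND n3 = NOT (x1 XOR x4) AND ((x1 XOR (x1 XOR x4)) NAND x2)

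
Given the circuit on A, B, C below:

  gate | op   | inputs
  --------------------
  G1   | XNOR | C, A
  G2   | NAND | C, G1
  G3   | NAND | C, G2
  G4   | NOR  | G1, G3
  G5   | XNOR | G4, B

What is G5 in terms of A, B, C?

((C XNOR A) NOR (C NAND (C NAND (C XNOR A)))) XNOR B

G1 = C XNOR A
G2 = C NAND G1 = C NAND (C XNOR A)
G3 = C NAND G2 = C NAND (C NAND (C XNOR A))
G4 = G1 NOR G3 = (C XNOR A) NOR (C NAND (C NAND (C XNOR A)))
G5 = G4 XNOR B = ((C XNOR A) NOR (C NAND (C NAND (C XNOR A)))) XNOR B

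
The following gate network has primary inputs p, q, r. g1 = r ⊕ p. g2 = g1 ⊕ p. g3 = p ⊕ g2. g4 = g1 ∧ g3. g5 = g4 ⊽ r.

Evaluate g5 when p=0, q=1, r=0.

g1 = 0 ⊕ 0 = 0
g2 = 0 ⊕ 0 = 0
g3 = 0 ⊕ 0 = 0
g4 = 0 ∧ 0 = 0
g5 = 0 ⊽ 0 = 1

1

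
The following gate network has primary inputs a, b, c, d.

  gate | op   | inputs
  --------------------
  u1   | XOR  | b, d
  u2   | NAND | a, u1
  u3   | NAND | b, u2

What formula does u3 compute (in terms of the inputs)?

u1 = b XOR d
u2 = a NAND u1 = a NAND (b XOR d)
u3 = b NAND u2 = b NAND (a NAND (b XOR d))

b NAND (a NAND (b XOR d))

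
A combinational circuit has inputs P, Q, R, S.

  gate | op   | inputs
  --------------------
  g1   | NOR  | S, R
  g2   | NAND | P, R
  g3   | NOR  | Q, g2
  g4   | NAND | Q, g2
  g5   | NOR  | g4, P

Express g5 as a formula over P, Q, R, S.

g2 = P NAND R
g4 = Q NAND g2 = Q NAND (P NAND R)
g5 = g4 NOR P = (Q NAND (P NAND R)) NOR P

(Q NAND (P NAND R)) NOR P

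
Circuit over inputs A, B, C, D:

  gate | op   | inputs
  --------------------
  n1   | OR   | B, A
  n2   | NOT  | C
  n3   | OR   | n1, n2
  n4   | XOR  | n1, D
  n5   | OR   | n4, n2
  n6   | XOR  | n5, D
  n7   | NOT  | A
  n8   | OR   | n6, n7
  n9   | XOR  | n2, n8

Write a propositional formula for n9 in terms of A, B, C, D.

n1 = B OR A
n2 = NOT C
n4 = n1 XOR D = (B OR A) XOR D
n5 = n4 OR n2 = ((B OR A) XOR D) OR NOT C
n6 = n5 XOR D = (((B OR A) XOR D) OR NOT C) XOR D
n7 = NOT A
n8 = n6 OR n7 = ((((B OR A) XOR D) OR NOT C) XOR D) OR NOT A
n9 = n2 XOR n8 = NOT C XOR (((((B OR A) XOR D) OR NOT C) XOR D) OR NOT A)

NOT C XOR (((((B OR A) XOR D) OR NOT C) XOR D) OR NOT A)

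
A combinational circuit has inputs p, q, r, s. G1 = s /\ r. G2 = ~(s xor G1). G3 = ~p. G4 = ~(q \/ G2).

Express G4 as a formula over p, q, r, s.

~(q \/ (~(s xor (s /\ r))))

G1 = s /\ r
G2 = ~(s xor G1) = ~(s xor (s /\ r))
G4 = ~(q \/ G2) = ~(q \/ (~(s xor (s /\ r))))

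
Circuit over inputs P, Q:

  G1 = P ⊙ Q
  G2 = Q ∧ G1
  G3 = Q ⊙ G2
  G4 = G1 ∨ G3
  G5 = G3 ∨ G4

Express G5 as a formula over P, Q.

G1 = P ⊙ Q
G2 = Q ∧ G1 = Q ∧ (P ⊙ Q)
G3 = Q ⊙ G2 = Q ⊙ (Q ∧ (P ⊙ Q))
G4 = G1 ∨ G3 = (P ⊙ Q) ∨ (Q ⊙ (Q ∧ (P ⊙ Q)))
G5 = G3 ∨ G4 = (Q ⊙ (Q ∧ (P ⊙ Q))) ∨ ((P ⊙ Q) ∨ (Q ⊙ (Q ∧ (P ⊙ Q))))

(Q ⊙ (Q ∧ (P ⊙ Q))) ∨ ((P ⊙ Q) ∨ (Q ⊙ (Q ∧ (P ⊙ Q))))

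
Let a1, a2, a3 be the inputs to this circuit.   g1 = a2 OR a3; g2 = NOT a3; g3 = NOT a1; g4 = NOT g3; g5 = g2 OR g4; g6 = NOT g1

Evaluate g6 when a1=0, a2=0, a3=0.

1

g1 = 0 OR 0 = 0
g6 = NOT 0 = 1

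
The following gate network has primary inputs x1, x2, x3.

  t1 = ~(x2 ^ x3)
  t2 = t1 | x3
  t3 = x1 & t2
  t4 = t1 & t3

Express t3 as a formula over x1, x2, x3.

t1 = ~(x2 ^ x3)
t2 = t1 | x3 = (~(x2 ^ x3)) | x3
t3 = x1 & t2 = x1 & ((~(x2 ^ x3)) | x3)

x1 & ((~(x2 ^ x3)) | x3)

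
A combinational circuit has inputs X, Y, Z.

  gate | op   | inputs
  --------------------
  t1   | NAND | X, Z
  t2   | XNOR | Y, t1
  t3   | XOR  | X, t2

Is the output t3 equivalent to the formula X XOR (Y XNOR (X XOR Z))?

No

t1 = X NAND Z
t2 = Y XNOR t1 = Y XNOR (X NAND Z)
t3 = X XOR t2 = X XOR (Y XNOR (X NAND Z))
At X=0, Y=0, Z=0: circuit gives 0, formula gives 1.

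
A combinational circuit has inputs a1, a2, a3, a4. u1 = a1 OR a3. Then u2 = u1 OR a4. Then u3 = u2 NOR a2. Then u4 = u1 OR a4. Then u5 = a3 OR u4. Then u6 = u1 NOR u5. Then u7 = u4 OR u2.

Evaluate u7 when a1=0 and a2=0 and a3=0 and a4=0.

u1 = 0 OR 0 = 0
u2 = 0 OR 0 = 0
u4 = 0 OR 0 = 0
u7 = 0 OR 0 = 0

0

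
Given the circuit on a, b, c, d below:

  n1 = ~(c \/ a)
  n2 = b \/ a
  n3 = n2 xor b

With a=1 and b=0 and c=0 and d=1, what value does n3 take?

n2 = 0 \/ 1 = 1
n3 = 1 xor 0 = 1

1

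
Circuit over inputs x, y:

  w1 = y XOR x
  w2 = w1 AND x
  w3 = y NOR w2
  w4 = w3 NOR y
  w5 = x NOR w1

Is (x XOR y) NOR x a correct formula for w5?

Yes

w1 = y XOR x
w5 = x NOR w1 = x NOR (y XOR x)
At x=0, y=1: circuit gives 0, formula gives 0.
At x=0, y=0: circuit gives 1, formula gives 1.
Agrees on all 4 inputs.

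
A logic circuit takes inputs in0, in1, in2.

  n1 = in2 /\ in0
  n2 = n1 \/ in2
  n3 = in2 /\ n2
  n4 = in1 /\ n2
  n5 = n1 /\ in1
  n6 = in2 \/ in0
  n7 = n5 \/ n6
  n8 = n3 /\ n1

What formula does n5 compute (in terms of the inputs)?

n1 = in2 /\ in0
n5 = n1 /\ in1 = (in2 /\ in0) /\ in1

(in2 /\ in0) /\ in1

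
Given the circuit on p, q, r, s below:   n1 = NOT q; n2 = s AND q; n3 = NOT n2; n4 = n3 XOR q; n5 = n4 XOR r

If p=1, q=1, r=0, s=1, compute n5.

1

n2 = 1 AND 1 = 1
n3 = NOT 1 = 0
n4 = 0 XOR 1 = 1
n5 = 1 XOR 0 = 1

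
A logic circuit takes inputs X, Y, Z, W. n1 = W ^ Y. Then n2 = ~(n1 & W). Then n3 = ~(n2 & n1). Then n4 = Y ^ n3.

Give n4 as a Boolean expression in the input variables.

n1 = W ^ Y
n2 = ~(n1 & W) = ~((W ^ Y) & W)
n3 = ~(n2 & n1) = ~((~((W ^ Y) & W)) & (W ^ Y))
n4 = Y ^ n3 = Y ^ (~((~((W ^ Y) & W)) & (W ^ Y)))

Y ^ (~((~((W ^ Y) & W)) & (W ^ Y)))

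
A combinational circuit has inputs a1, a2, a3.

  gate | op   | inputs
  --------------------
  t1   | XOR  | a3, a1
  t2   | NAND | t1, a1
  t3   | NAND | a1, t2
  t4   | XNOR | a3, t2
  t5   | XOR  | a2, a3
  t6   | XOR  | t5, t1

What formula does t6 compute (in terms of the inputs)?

(a2 XOR a3) XOR (a3 XOR a1)

t1 = a3 XOR a1
t5 = a2 XOR a3
t6 = t5 XOR t1 = (a2 XOR a3) XOR (a3 XOR a1)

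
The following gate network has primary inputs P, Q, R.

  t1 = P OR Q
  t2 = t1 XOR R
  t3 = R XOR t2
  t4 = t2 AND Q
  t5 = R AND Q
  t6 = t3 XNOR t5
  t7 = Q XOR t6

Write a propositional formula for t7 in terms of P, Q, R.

Q XOR ((R XOR ((P OR Q) XOR R)) XNOR (R AND Q))

t1 = P OR Q
t2 = t1 XOR R = (P OR Q) XOR R
t3 = R XOR t2 = R XOR ((P OR Q) XOR R)
t5 = R AND Q
t6 = t3 XNOR t5 = (R XOR ((P OR Q) XOR R)) XNOR (R AND Q)
t7 = Q XOR t6 = Q XOR ((R XOR ((P OR Q) XOR R)) XNOR (R AND Q))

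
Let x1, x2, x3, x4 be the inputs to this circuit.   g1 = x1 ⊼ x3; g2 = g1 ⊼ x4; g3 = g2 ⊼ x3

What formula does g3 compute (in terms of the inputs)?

g1 = x1 ⊼ x3
g2 = g1 ⊼ x4 = (x1 ⊼ x3) ⊼ x4
g3 = g2 ⊼ x3 = ((x1 ⊼ x3) ⊼ x4) ⊼ x3

((x1 ⊼ x3) ⊼ x4) ⊼ x3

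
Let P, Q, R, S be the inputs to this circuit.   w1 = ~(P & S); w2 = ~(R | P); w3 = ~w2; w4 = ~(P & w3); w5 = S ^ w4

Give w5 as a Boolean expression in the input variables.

S ^ (~(P & ~(~(R | P))))

w2 = ~(R | P)
w3 = ~w2 = ~(~(R | P))
w4 = ~(P & w3) = ~(P & ~(~(R | P)))
w5 = S ^ w4 = S ^ (~(P & ~(~(R | P))))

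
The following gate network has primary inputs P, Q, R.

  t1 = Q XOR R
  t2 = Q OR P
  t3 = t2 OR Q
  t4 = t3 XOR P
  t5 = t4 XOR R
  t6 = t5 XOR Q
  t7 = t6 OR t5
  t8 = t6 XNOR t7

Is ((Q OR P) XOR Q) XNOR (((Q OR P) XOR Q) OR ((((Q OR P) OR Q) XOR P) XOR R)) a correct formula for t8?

t2 = Q OR P
t3 = t2 OR Q = (Q OR P) OR Q
t4 = t3 XOR P = ((Q OR P) OR Q) XOR P
t5 = t4 XOR R = (((Q OR P) OR Q) XOR P) XOR R
t6 = t5 XOR Q = ((((Q OR P) OR Q) XOR P) XOR R) XOR Q
t7 = t6 OR t5 = (((((Q OR P) OR Q) XOR P) XOR R) XOR Q) OR ((((Q OR P) OR Q) XOR P) XOR R)
t8 = t6 XNOR t7 = (((((Q OR P) OR Q) XOR P) XOR R) XOR Q) XNOR ((((((Q OR P) OR Q) XOR P) XOR R) XOR Q) OR ((((Q OR P) OR Q) XOR P) XOR R))
At P=0, Q=0, R=1: circuit gives 1, formula gives 0.

No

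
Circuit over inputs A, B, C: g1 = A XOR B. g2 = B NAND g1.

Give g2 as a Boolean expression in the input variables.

B NAND (A XOR B)

g1 = A XOR B
g2 = B NAND g1 = B NAND (A XOR B)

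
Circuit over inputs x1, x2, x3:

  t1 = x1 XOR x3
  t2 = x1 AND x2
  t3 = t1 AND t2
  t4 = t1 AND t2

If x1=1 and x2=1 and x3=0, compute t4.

1

t1 = 1 XOR 0 = 1
t2 = 1 AND 1 = 1
t4 = 1 AND 1 = 1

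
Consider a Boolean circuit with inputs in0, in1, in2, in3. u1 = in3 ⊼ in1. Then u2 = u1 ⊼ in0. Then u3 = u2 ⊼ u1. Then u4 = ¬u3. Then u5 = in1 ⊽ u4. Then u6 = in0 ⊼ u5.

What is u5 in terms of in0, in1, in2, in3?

u1 = in3 ⊼ in1
u2 = u1 ⊼ in0 = (in3 ⊼ in1) ⊼ in0
u3 = u2 ⊼ u1 = ((in3 ⊼ in1) ⊼ in0) ⊼ (in3 ⊼ in1)
u4 = ¬u3 = ¬(((in3 ⊼ in1) ⊼ in0) ⊼ (in3 ⊼ in1))
u5 = in1 ⊽ u4 = in1 ⊽ ¬(((in3 ⊼ in1) ⊼ in0) ⊼ (in3 ⊼ in1))

in1 ⊽ ¬(((in3 ⊼ in1) ⊼ in0) ⊼ (in3 ⊼ in1))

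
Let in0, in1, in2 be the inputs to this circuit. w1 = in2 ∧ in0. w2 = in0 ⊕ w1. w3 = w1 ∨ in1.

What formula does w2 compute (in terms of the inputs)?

w1 = in2 ∧ in0
w2 = in0 ⊕ w1 = in0 ⊕ (in2 ∧ in0)

in0 ⊕ (in2 ∧ in0)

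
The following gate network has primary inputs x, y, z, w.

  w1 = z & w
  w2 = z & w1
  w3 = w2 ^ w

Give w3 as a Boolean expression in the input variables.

w1 = z & w
w2 = z & w1 = z & (z & w)
w3 = w2 ^ w = (z & (z & w)) ^ w

(z & (z & w)) ^ w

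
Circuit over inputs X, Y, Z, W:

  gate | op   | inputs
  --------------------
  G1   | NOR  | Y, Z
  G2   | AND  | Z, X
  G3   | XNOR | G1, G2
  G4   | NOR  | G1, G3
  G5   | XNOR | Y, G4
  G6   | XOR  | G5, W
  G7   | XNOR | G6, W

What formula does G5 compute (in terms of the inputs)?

G1 = Y NOR Z
G2 = Z AND X
G3 = G1 XNOR G2 = (Y NOR Z) XNOR (Z AND X)
G4 = G1 NOR G3 = (Y NOR Z) NOR ((Y NOR Z) XNOR (Z AND X))
G5 = Y XNOR G4 = Y XNOR ((Y NOR Z) NOR ((Y NOR Z) XNOR (Z AND X)))

Y XNOR ((Y NOR Z) NOR ((Y NOR Z) XNOR (Z AND X)))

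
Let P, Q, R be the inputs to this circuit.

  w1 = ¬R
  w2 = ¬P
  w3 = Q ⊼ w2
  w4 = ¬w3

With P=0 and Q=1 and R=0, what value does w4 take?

w2 = ¬0 = 1
w3 = 1 ⊼ 1 = 0
w4 = ¬0 = 1

1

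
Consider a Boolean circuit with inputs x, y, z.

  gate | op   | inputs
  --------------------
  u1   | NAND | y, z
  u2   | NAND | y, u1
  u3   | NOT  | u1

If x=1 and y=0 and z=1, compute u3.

u1 = 0 NAND 1 = 1
u3 = NOT 1 = 0

0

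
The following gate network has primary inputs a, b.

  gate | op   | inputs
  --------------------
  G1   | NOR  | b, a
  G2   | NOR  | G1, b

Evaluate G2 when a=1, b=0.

1

G1 = 0 NOR 1 = 0
G2 = 0 NOR 0 = 1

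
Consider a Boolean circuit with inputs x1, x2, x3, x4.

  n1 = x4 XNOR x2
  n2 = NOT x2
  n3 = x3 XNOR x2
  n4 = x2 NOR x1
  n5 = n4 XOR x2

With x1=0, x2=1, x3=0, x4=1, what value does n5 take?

1

n4 = 1 NOR 0 = 0
n5 = 0 XOR 1 = 1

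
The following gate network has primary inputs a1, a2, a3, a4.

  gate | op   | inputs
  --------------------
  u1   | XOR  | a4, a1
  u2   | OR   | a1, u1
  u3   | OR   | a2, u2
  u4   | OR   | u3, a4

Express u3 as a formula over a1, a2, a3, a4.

u1 = a4 XOR a1
u2 = a1 OR u1 = a1 OR (a4 XOR a1)
u3 = a2 OR u2 = a2 OR (a1 OR (a4 XOR a1))

a2 OR (a1 OR (a4 XOR a1))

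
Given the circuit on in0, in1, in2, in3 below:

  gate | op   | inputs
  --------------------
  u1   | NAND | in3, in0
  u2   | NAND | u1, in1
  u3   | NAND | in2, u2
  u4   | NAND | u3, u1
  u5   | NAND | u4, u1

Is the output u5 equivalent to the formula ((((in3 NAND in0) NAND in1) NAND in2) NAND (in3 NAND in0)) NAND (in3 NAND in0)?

u1 = in3 NAND in0
u2 = u1 NAND in1 = (in3 NAND in0) NAND in1
u3 = in2 NAND u2 = in2 NAND ((in3 NAND in0) NAND in1)
u4 = u3 NAND u1 = (in2 NAND ((in3 NAND in0) NAND in1)) NAND (in3 NAND in0)
u5 = u4 NAND u1 = ((in2 NAND ((in3 NAND in0) NAND in1)) NAND (in3 NAND in0)) NAND (in3 NAND in0)
At in0=0, in1=0, in2=1, in3=0: circuit gives 0, formula gives 0.
At in0=0, in1=0, in2=0, in3=0: circuit gives 1, formula gives 1.
Agrees on all 16 inputs.

Yes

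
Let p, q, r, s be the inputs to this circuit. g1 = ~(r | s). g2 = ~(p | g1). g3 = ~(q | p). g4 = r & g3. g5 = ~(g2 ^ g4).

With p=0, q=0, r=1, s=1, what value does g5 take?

g1 = ~(1 | 1) = 0
g2 = ~(0 | 0) = 1
g3 = ~(0 | 0) = 1
g4 = 1 & 1 = 1
g5 = ~(1 ^ 1) = 1

1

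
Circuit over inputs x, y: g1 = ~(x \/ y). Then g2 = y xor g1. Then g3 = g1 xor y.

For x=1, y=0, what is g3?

0

g1 = ~(1 \/ 0) = 0
g3 = 0 xor 0 = 0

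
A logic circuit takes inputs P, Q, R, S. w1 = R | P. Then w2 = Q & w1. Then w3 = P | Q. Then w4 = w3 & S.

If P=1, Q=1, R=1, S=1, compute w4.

1

w3 = 1 | 1 = 1
w4 = 1 & 1 = 1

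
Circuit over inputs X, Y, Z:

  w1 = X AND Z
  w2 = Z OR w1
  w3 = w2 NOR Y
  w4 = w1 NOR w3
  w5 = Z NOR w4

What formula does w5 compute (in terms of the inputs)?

w1 = X AND Z
w2 = Z OR w1 = Z OR (X AND Z)
w3 = w2 NOR Y = (Z OR (X AND Z)) NOR Y
w4 = w1 NOR w3 = (X AND Z) NOR ((Z OR (X AND Z)) NOR Y)
w5 = Z NOR w4 = Z NOR ((X AND Z) NOR ((Z OR (X AND Z)) NOR Y))

Z NOR ((X AND Z) NOR ((Z OR (X AND Z)) NOR Y))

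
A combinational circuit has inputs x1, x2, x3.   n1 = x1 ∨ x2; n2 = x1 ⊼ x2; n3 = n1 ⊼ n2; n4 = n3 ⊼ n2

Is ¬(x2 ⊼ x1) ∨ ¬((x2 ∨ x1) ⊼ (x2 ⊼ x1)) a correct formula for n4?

Yes

n1 = x1 ∨ x2
n2 = x1 ⊼ x2
n3 = n1 ⊼ n2 = (x1 ∨ x2) ⊼ (x1 ⊼ x2)
n4 = n3 ⊼ n2 = ((x1 ∨ x2) ⊼ (x1 ⊼ x2)) ⊼ (x1 ⊼ x2)
At x1=0, x2=0, x3=0: circuit gives 0, formula gives 0.
At x1=0, x2=1, x3=0: circuit gives 1, formula gives 1.
Agrees on all 8 inputs.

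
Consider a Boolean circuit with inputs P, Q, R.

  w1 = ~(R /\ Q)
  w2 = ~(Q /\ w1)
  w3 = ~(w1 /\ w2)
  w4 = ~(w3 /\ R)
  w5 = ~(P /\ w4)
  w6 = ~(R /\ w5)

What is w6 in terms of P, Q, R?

w1 = ~(R /\ Q)
w2 = ~(Q /\ w1) = ~(Q /\ (~(R /\ Q)))
w3 = ~(w1 /\ w2) = ~((~(R /\ Q)) /\ (~(Q /\ (~(R /\ Q)))))
w4 = ~(w3 /\ R) = ~((~((~(R /\ Q)) /\ (~(Q /\ (~(R /\ Q)))))) /\ R)
w5 = ~(P /\ w4) = ~(P /\ (~((~((~(R /\ Q)) /\ (~(Q /\ (~(R /\ Q)))))) /\ R)))
w6 = ~(R /\ w5) = ~(R /\ (~(P /\ (~((~((~(R /\ Q)) /\ (~(Q /\ (~(R /\ Q)))))) /\ R)))))

~(R /\ (~(P /\ (~((~((~(R /\ Q)) /\ (~(Q /\ (~(R /\ Q)))))) /\ R)))))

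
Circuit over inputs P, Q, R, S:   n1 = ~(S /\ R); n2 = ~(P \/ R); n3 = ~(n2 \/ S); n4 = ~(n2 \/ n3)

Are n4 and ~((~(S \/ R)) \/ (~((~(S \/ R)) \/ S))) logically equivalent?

n2 = ~(P \/ R)
n3 = ~(n2 \/ S) = ~((~(P \/ R)) \/ S)
n4 = ~(n2 \/ n3) = ~((~(P \/ R)) \/ (~((~(P \/ R)) \/ S)))
At P=0, Q=0, R=0, S=1: circuit gives 0, formula gives 1.

No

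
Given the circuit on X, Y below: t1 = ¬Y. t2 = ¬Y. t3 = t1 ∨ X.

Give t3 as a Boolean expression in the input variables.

¬Y ∨ X

t1 = ¬Y
t3 = t1 ∨ X = ¬Y ∨ X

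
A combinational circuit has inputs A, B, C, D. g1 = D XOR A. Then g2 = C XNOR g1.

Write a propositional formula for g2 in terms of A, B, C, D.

C XNOR (D XOR A)

g1 = D XOR A
g2 = C XNOR g1 = C XNOR (D XOR A)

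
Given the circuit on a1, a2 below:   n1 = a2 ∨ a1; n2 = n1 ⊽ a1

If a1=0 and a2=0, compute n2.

1

n1 = 0 ∨ 0 = 0
n2 = 0 ⊽ 0 = 1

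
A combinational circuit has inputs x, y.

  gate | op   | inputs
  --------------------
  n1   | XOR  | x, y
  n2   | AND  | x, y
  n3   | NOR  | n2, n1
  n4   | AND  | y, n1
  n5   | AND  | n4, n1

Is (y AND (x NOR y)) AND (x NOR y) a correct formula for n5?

n1 = x XOR y
n4 = y AND n1 = y AND (x XOR y)
n5 = n4 AND n1 = (y AND (x XOR y)) AND (x XOR y)
At x=0, y=1: circuit gives 1, formula gives 0.

No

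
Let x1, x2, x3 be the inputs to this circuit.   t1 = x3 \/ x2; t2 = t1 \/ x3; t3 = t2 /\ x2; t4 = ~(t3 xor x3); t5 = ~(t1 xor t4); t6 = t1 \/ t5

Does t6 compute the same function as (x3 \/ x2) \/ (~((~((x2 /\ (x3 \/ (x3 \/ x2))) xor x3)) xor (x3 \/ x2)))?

Yes

t1 = x3 \/ x2
t2 = t1 \/ x3 = (x3 \/ x2) \/ x3
t3 = t2 /\ x2 = ((x3 \/ x2) \/ x3) /\ x2
t4 = ~(t3 xor x3) = ~((((x3 \/ x2) \/ x3) /\ x2) xor x3)
t5 = ~(t1 xor t4) = ~((x3 \/ x2) xor (~((((x3 \/ x2) \/ x3) /\ x2) xor x3)))
t6 = t1 \/ t5 = (x3 \/ x2) \/ (~((x3 \/ x2) xor (~((((x3 \/ x2) \/ x3) /\ x2) xor x3))))
At x1=0, x2=0, x3=0: circuit gives 0, formula gives 0.
At x1=0, x2=0, x3=1: circuit gives 1, formula gives 1.
Agrees on all 8 inputs.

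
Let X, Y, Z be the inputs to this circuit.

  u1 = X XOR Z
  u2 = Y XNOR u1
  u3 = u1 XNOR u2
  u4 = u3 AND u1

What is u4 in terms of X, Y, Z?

((X XOR Z) XNOR (Y XNOR (X XOR Z))) AND (X XOR Z)

u1 = X XOR Z
u2 = Y XNOR u1 = Y XNOR (X XOR Z)
u3 = u1 XNOR u2 = (X XOR Z) XNOR (Y XNOR (X XOR Z))
u4 = u3 AND u1 = ((X XOR Z) XNOR (Y XNOR (X XOR Z))) AND (X XOR Z)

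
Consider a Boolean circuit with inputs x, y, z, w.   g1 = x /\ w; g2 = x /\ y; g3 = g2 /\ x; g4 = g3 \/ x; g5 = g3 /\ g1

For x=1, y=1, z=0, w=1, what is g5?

g1 = 1 /\ 1 = 1
g2 = 1 /\ 1 = 1
g3 = 1 /\ 1 = 1
g5 = 1 /\ 1 = 1

1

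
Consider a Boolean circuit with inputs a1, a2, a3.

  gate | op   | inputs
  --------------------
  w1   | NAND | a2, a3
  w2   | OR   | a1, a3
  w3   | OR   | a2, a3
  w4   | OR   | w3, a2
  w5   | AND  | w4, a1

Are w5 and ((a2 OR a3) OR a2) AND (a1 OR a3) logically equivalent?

No

w3 = a2 OR a3
w4 = w3 OR a2 = (a2 OR a3) OR a2
w5 = w4 AND a1 = ((a2 OR a3) OR a2) AND a1
At a1=0, a2=0, a3=1: circuit gives 0, formula gives 1.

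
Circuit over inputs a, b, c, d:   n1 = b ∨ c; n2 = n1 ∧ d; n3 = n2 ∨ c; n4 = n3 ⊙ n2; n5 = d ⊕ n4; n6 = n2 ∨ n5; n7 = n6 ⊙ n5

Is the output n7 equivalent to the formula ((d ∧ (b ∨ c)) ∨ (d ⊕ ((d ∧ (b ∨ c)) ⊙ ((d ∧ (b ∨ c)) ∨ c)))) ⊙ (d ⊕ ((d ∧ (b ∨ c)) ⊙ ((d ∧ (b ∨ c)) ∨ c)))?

Yes

n1 = b ∨ c
n2 = n1 ∧ d = (b ∨ c) ∧ d
n3 = n2 ∨ c = ((b ∨ c) ∧ d) ∨ c
n4 = n3 ⊙ n2 = (((b ∨ c) ∧ d) ∨ c) ⊙ ((b ∨ c) ∧ d)
n5 = d ⊕ n4 = d ⊕ ((((b ∨ c) ∧ d) ∨ c) ⊙ ((b ∨ c) ∧ d))
n6 = n2 ∨ n5 = ((b ∨ c) ∧ d) ∨ (d ⊕ ((((b ∨ c) ∧ d) ∨ c) ⊙ ((b ∨ c) ∧ d)))
n7 = n6 ⊙ n5 = (((b ∨ c) ∧ d) ∨ (d ⊕ ((((b ∨ c) ∧ d) ∨ c) ⊙ ((b ∨ c) ∧ d)))) ⊙ (d ⊕ ((((b ∨ c) ∧ d) ∨ c) ⊙ ((b ∨ c) ∧ d)))
At a=0, b=0, c=1, d=1: circuit gives 0, formula gives 0.
At a=0, b=0, c=0, d=0: circuit gives 1, formula gives 1.
Agrees on all 16 inputs.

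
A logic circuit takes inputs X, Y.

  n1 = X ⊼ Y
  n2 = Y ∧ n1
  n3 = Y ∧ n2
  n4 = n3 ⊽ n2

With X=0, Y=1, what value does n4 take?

n1 = 0 ⊼ 1 = 1
n2 = 1 ∧ 1 = 1
n3 = 1 ∧ 1 = 1
n4 = 1 ⊽ 1 = 0

0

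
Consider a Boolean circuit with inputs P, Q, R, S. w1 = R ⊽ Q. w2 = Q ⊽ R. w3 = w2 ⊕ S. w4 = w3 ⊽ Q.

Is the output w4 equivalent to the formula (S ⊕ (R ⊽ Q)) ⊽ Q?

Yes

w2 = Q ⊽ R
w3 = w2 ⊕ S = (Q ⊽ R) ⊕ S
w4 = w3 ⊽ Q = ((Q ⊽ R) ⊕ S) ⊽ Q
At P=0, Q=0, R=0, S=0: circuit gives 0, formula gives 0.
At P=0, Q=0, R=0, S=1: circuit gives 1, formula gives 1.
Agrees on all 16 inputs.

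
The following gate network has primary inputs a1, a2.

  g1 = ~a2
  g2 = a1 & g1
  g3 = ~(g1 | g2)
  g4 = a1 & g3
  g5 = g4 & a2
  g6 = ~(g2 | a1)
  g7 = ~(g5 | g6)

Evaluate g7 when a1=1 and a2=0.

1

g1 = ~0 = 1
g2 = 1 & 1 = 1
g3 = ~(1 | 1) = 0
g4 = 1 & 0 = 0
g5 = 0 & 0 = 0
g6 = ~(1 | 1) = 0
g7 = ~(0 | 0) = 1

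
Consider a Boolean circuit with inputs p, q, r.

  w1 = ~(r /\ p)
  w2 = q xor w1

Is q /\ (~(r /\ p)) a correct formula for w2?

No

w1 = ~(r /\ p)
w2 = q xor w1 = q xor (~(r /\ p))
At p=0, q=0, r=0: circuit gives 1, formula gives 0.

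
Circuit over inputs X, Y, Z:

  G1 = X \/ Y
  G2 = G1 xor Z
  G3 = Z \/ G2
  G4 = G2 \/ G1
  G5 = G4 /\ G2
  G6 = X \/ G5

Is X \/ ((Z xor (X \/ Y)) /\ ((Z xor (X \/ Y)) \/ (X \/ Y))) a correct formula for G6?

Yes

G1 = X \/ Y
G2 = G1 xor Z = (X \/ Y) xor Z
G4 = G2 \/ G1 = ((X \/ Y) xor Z) \/ (X \/ Y)
G5 = G4 /\ G2 = (((X \/ Y) xor Z) \/ (X \/ Y)) /\ ((X \/ Y) xor Z)
G6 = X \/ G5 = X \/ ((((X \/ Y) xor Z) \/ (X \/ Y)) /\ ((X \/ Y) xor Z))
At X=0, Y=0, Z=0: circuit gives 0, formula gives 0.
At X=0, Y=0, Z=1: circuit gives 1, formula gives 1.
Agrees on all 8 inputs.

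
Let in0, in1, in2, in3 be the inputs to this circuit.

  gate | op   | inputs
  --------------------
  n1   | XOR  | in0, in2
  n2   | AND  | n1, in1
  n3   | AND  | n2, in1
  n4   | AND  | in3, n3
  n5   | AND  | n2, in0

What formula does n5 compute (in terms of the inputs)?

n1 = in0 XOR in2
n2 = n1 AND in1 = (in0 XOR in2) AND in1
n5 = n2 AND in0 = ((in0 XOR in2) AND in1) AND in0

((in0 XOR in2) AND in1) AND in0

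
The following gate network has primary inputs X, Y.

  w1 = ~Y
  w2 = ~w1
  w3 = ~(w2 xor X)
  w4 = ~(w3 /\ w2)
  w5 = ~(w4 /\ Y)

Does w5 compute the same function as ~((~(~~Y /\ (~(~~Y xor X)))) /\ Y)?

w1 = ~Y
w2 = ~w1 = ~~Y
w3 = ~(w2 xor X) = ~(~~Y xor X)
w4 = ~(w3 /\ w2) = ~((~(~~Y xor X)) /\ ~~Y)
w5 = ~(w4 /\ Y) = ~((~((~(~~Y xor X)) /\ ~~Y)) /\ Y)
At X=0, Y=1: circuit gives 0, formula gives 0.
At X=0, Y=0: circuit gives 1, formula gives 1.
Agrees on all 4 inputs.

Yes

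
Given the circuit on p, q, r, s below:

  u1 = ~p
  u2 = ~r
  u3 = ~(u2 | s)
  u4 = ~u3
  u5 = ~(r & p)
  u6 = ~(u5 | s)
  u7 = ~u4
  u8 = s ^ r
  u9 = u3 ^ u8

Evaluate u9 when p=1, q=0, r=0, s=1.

u2 = ~0 = 1
u3 = ~(1 | 1) = 0
u8 = 1 ^ 0 = 1
u9 = 0 ^ 1 = 1

1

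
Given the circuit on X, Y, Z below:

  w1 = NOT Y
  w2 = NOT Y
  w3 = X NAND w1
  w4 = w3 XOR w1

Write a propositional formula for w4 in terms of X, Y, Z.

w1 = NOT Y
w3 = X NAND w1 = X NAND NOT Y
w4 = w3 XOR w1 = (X NAND NOT Y) XOR NOT Y

(X NAND NOT Y) XOR NOT Y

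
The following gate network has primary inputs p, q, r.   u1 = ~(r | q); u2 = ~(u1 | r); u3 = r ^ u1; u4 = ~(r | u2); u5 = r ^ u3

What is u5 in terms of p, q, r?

r ^ (r ^ (~(r | q)))

u1 = ~(r | q)
u3 = r ^ u1 = r ^ (~(r | q))
u5 = r ^ u3 = r ^ (r ^ (~(r | q)))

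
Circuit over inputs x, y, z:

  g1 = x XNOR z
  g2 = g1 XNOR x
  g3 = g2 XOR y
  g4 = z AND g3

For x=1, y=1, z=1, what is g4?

g1 = 1 XNOR 1 = 1
g2 = 1 XNOR 1 = 1
g3 = 1 XOR 1 = 0
g4 = 1 AND 0 = 0

0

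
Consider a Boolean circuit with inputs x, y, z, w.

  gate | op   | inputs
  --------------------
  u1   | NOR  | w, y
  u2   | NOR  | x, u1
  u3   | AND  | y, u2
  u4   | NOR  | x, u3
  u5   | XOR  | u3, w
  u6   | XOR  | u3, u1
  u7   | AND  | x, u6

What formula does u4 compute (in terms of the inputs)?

u1 = w NOR y
u2 = x NOR u1 = x NOR (w NOR y)
u3 = y AND u2 = y AND (x NOR (w NOR y))
u4 = x NOR u3 = x NOR (y AND (x NOR (w NOR y)))

x NOR (y AND (x NOR (w NOR y)))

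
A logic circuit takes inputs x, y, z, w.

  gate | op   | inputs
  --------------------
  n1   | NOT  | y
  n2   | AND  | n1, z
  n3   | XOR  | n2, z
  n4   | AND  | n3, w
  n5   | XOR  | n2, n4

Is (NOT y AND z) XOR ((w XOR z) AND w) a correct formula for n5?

n1 = NOT y
n2 = n1 AND z = NOT y AND z
n3 = n2 XOR z = (NOT y AND z) XOR z
n4 = n3 AND w = ((NOT y AND z) XOR z) AND w
n5 = n2 XOR n4 = (NOT y AND z) XOR (((NOT y AND z) XOR z) AND w)
At x=0, y=0, z=0, w=1: circuit gives 0, formula gives 1.

No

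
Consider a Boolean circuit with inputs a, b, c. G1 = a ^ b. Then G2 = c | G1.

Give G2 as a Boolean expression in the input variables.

G1 = a ^ b
G2 = c | G1 = c | (a ^ b)

c | (a ^ b)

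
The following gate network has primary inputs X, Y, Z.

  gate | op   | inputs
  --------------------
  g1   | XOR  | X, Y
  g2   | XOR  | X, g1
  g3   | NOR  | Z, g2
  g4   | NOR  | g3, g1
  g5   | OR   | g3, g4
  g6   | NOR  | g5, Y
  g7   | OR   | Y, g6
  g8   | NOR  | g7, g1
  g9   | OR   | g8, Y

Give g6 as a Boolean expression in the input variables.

g1 = X XOR Y
g2 = X XOR g1 = X XOR (X XOR Y)
g3 = Z NOR g2 = Z NOR (X XOR (X XOR Y))
g4 = g3 NOR g1 = (Z NOR (X XOR (X XOR Y))) NOR (X XOR Y)
g5 = g3 OR g4 = (Z NOR (X XOR (X XOR Y))) OR ((Z NOR (X XOR (X XOR Y))) NOR (X XOR Y))
g6 = g5 NOR Y = ((Z NOR (X XOR (X XOR Y))) OR ((Z NOR (X XOR (X XOR Y))) NOR (X XOR Y))) NOR Y

((Z NOR (X XOR (X XOR Y))) OR ((Z NOR (X XOR (X XOR Y))) NOR (X XOR Y))) NOR Y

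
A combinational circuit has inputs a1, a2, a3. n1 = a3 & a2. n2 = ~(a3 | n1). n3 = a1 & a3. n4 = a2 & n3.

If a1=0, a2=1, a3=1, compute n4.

0

n3 = 0 & 1 = 0
n4 = 1 & 0 = 0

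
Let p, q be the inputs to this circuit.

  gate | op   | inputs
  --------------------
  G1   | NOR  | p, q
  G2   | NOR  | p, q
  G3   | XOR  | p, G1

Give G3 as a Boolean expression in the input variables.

p XOR (p NOR q)

G1 = p NOR q
G3 = p XOR G1 = p XOR (p NOR q)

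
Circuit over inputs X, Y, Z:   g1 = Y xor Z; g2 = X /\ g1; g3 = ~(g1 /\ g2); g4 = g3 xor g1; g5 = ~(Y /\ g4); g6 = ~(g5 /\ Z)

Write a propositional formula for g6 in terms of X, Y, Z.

~((~(Y /\ ((~((Y xor Z) /\ (X /\ (Y xor Z)))) xor (Y xor Z)))) /\ Z)

g1 = Y xor Z
g2 = X /\ g1 = X /\ (Y xor Z)
g3 = ~(g1 /\ g2) = ~((Y xor Z) /\ (X /\ (Y xor Z)))
g4 = g3 xor g1 = (~((Y xor Z) /\ (X /\ (Y xor Z)))) xor (Y xor Z)
g5 = ~(Y /\ g4) = ~(Y /\ ((~((Y xor Z) /\ (X /\ (Y xor Z)))) xor (Y xor Z)))
g6 = ~(g5 /\ Z) = ~((~(Y /\ ((~((Y xor Z) /\ (X /\ (Y xor Z)))) xor (Y xor Z)))) /\ Z)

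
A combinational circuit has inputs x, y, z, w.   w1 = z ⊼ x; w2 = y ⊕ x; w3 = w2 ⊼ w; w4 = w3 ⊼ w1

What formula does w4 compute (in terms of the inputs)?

w1 = z ⊼ x
w2 = y ⊕ x
w3 = w2 ⊼ w = (y ⊕ x) ⊼ w
w4 = w3 ⊼ w1 = ((y ⊕ x) ⊼ w) ⊼ (z ⊼ x)

((y ⊕ x) ⊼ w) ⊼ (z ⊼ x)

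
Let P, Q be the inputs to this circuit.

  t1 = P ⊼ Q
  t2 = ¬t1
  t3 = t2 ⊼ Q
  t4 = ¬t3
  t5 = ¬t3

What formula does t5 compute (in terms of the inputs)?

¬(¬(P ⊼ Q) ⊼ Q)

t1 = P ⊼ Q
t2 = ¬t1 = ¬(P ⊼ Q)
t3 = t2 ⊼ Q = ¬(P ⊼ Q) ⊼ Q
t5 = ¬t3 = ¬(¬(P ⊼ Q) ⊼ Q)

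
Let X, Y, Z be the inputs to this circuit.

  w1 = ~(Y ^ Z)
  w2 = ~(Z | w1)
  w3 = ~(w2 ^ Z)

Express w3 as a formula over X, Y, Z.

w1 = ~(Y ^ Z)
w2 = ~(Z | w1) = ~(Z | (~(Y ^ Z)))
w3 = ~(w2 ^ Z) = ~((~(Z | (~(Y ^ Z)))) ^ Z)

~((~(Z | (~(Y ^ Z)))) ^ Z)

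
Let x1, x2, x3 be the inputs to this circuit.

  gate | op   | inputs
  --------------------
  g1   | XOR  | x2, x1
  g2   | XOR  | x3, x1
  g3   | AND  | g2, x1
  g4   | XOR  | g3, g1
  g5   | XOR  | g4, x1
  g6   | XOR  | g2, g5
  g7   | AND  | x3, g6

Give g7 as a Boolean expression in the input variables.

x3 AND ((x3 XOR x1) XOR ((((x3 XOR x1) AND x1) XOR (x2 XOR x1)) XOR x1))

g1 = x2 XOR x1
g2 = x3 XOR x1
g3 = g2 AND x1 = (x3 XOR x1) AND x1
g4 = g3 XOR g1 = ((x3 XOR x1) AND x1) XOR (x2 XOR x1)
g5 = g4 XOR x1 = (((x3 XOR x1) AND x1) XOR (x2 XOR x1)) XOR x1
g6 = g2 XOR g5 = (x3 XOR x1) XOR ((((x3 XOR x1) AND x1) XOR (x2 XOR x1)) XOR x1)
g7 = x3 AND g6 = x3 AND ((x3 XOR x1) XOR ((((x3 XOR x1) AND x1) XOR (x2 XOR x1)) XOR x1))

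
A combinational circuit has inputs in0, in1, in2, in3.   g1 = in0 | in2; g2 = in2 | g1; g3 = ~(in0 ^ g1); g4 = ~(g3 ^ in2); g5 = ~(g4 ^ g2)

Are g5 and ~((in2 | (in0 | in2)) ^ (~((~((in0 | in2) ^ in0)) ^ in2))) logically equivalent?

Yes

g1 = in0 | in2
g2 = in2 | g1 = in2 | (in0 | in2)
g3 = ~(in0 ^ g1) = ~(in0 ^ (in0 | in2))
g4 = ~(g3 ^ in2) = ~((~(in0 ^ (in0 | in2))) ^ in2)
g5 = ~(g4 ^ g2) = ~((~((~(in0 ^ (in0 | in2))) ^ in2)) ^ (in2 | (in0 | in2)))
At in0=0, in1=0, in2=1, in3=0: circuit gives 0, formula gives 0.
At in0=0, in1=0, in2=0, in3=0: circuit gives 1, formula gives 1.
Agrees on all 16 inputs.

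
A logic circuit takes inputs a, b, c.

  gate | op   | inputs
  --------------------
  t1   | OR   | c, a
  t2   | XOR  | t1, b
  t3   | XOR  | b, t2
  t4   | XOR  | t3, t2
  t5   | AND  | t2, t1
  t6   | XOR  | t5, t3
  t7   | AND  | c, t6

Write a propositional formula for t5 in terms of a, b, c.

t1 = c OR a
t2 = t1 XOR b = (c OR a) XOR b
t5 = t2 AND t1 = ((c OR a) XOR b) AND (c OR a)

((c OR a) XOR b) AND (c OR a)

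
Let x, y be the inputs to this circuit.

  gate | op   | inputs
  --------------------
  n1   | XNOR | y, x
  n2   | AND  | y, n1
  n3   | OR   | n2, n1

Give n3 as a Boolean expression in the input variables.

(y AND (y XNOR x)) OR (y XNOR x)

n1 = y XNOR x
n2 = y AND n1 = y AND (y XNOR x)
n3 = n2 OR n1 = (y AND (y XNOR x)) OR (y XNOR x)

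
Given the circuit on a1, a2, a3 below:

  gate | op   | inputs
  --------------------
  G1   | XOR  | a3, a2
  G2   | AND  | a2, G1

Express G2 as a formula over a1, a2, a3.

G1 = a3 XOR a2
G2 = a2 AND G1 = a2 AND (a3 XOR a2)

a2 AND (a3 XOR a2)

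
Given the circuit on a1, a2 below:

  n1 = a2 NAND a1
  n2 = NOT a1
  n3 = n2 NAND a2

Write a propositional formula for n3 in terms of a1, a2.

n2 = NOT a1
n3 = n2 NAND a2 = NOT a1 NAND a2

NOT a1 NAND a2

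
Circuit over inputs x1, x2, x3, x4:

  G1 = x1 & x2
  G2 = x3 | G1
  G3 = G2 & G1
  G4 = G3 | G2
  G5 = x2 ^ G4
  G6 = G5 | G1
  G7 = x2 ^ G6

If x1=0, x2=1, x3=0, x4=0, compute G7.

0

G1 = 0 & 1 = 0
G2 = 0 | 0 = 0
G3 = 0 & 0 = 0
G4 = 0 | 0 = 0
G5 = 1 ^ 0 = 1
G6 = 1 | 0 = 1
G7 = 1 ^ 1 = 0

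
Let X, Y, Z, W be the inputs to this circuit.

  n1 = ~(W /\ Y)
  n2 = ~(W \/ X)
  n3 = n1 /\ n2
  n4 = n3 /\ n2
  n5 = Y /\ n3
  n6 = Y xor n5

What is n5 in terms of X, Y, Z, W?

Y /\ ((~(W /\ Y)) /\ (~(W \/ X)))

n1 = ~(W /\ Y)
n2 = ~(W \/ X)
n3 = n1 /\ n2 = (~(W /\ Y)) /\ (~(W \/ X))
n5 = Y /\ n3 = Y /\ ((~(W /\ Y)) /\ (~(W \/ X)))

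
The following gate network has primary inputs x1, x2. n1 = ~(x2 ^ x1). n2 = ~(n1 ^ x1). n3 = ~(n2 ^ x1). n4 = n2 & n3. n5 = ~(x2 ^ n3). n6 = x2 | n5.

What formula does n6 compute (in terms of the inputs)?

x2 | (~(x2 ^ (~((~((~(x2 ^ x1)) ^ x1)) ^ x1))))

n1 = ~(x2 ^ x1)
n2 = ~(n1 ^ x1) = ~((~(x2 ^ x1)) ^ x1)
n3 = ~(n2 ^ x1) = ~((~((~(x2 ^ x1)) ^ x1)) ^ x1)
n5 = ~(x2 ^ n3) = ~(x2 ^ (~((~((~(x2 ^ x1)) ^ x1)) ^ x1)))
n6 = x2 | n5 = x2 | (~(x2 ^ (~((~((~(x2 ^ x1)) ^ x1)) ^ x1))))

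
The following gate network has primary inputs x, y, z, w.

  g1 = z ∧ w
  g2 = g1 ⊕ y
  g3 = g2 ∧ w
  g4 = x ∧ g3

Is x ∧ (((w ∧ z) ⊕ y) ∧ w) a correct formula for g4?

g1 = z ∧ w
g2 = g1 ⊕ y = (z ∧ w) ⊕ y
g3 = g2 ∧ w = ((z ∧ w) ⊕ y) ∧ w
g4 = x ∧ g3 = x ∧ (((z ∧ w) ⊕ y) ∧ w)
At x=0, y=0, z=0, w=0: circuit gives 0, formula gives 0.
At x=1, y=0, z=1, w=1: circuit gives 1, formula gives 1.
Agrees on all 16 inputs.

Yes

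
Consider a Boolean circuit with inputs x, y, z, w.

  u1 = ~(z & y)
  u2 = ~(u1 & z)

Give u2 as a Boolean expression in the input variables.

~((~(z & y)) & z)

u1 = ~(z & y)
u2 = ~(u1 & z) = ~((~(z & y)) & z)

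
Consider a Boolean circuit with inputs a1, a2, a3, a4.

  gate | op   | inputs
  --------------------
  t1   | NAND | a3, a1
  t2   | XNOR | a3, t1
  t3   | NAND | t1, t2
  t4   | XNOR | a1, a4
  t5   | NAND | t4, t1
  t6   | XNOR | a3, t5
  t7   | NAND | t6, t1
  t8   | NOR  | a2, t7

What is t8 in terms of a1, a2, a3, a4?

a2 NOR ((a3 XNOR ((a1 XNOR a4) NAND (a3 NAND a1))) NAND (a3 NAND a1))

t1 = a3 NAND a1
t4 = a1 XNOR a4
t5 = t4 NAND t1 = (a1 XNOR a4) NAND (a3 NAND a1)
t6 = a3 XNOR t5 = a3 XNOR ((a1 XNOR a4) NAND (a3 NAND a1))
t7 = t6 NAND t1 = (a3 XNOR ((a1 XNOR a4) NAND (a3 NAND a1))) NAND (a3 NAND a1)
t8 = a2 NOR t7 = a2 NOR ((a3 XNOR ((a1 XNOR a4) NAND (a3 NAND a1))) NAND (a3 NAND a1))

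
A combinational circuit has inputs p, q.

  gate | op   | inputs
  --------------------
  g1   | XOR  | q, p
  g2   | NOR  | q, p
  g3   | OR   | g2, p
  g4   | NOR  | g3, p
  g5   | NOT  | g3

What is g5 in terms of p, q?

g2 = q NOR p
g3 = g2 OR p = (q NOR p) OR p
g5 = NOT g3 = NOT ((q NOR p) OR p)

NOT ((q NOR p) OR p)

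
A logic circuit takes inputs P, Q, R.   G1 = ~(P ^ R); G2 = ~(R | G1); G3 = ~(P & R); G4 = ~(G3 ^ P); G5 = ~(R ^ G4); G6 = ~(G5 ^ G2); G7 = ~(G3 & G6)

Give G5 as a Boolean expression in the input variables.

~(R ^ (~((~(P & R)) ^ P)))

G3 = ~(P & R)
G4 = ~(G3 ^ P) = ~((~(P & R)) ^ P)
G5 = ~(R ^ G4) = ~(R ^ (~((~(P & R)) ^ P)))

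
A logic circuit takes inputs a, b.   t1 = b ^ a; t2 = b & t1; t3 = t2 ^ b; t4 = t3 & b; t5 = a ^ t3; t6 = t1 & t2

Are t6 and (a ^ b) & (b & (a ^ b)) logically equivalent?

Yes

t1 = b ^ a
t2 = b & t1 = b & (b ^ a)
t6 = t1 & t2 = (b ^ a) & (b & (b ^ a))
At a=0, b=0: circuit gives 0, formula gives 0.
At a=0, b=1: circuit gives 1, formula gives 1.
Agrees on all 4 inputs.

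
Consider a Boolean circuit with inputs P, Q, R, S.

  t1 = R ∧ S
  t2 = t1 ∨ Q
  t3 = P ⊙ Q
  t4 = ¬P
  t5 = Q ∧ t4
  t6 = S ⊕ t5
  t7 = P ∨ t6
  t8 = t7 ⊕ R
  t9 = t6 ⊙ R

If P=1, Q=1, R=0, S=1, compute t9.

t4 = ¬1 = 0
t5 = 1 ∧ 0 = 0
t6 = 1 ⊕ 0 = 1
t9 = 1 ⊙ 0 = 0

0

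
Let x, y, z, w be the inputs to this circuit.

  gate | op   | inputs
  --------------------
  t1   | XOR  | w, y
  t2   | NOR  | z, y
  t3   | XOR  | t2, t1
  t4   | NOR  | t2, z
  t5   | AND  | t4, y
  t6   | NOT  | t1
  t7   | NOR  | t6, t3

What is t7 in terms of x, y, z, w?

t1 = w XOR y
t2 = z NOR y
t3 = t2 XOR t1 = (z NOR y) XOR (w XOR y)
t6 = NOT t1 = NOT (w XOR y)
t7 = t6 NOR t3 = NOT (w XOR y) NOR ((z NOR y) XOR (w XOR y))

NOT (w XOR y) NOR ((z NOR y) XOR (w XOR y))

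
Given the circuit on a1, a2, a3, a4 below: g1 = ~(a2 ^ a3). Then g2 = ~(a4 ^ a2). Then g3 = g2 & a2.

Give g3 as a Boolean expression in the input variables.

(~(a4 ^ a2)) & a2

g2 = ~(a4 ^ a2)
g3 = g2 & a2 = (~(a4 ^ a2)) & a2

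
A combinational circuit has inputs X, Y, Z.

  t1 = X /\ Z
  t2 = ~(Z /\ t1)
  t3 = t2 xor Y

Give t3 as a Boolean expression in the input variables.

t1 = X /\ Z
t2 = ~(Z /\ t1) = ~(Z /\ (X /\ Z))
t3 = t2 xor Y = (~(Z /\ (X /\ Z))) xor Y

(~(Z /\ (X /\ Z))) xor Y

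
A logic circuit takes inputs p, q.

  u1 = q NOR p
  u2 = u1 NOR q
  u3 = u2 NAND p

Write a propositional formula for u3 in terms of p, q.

((q NOR p) NOR q) NAND p

u1 = q NOR p
u2 = u1 NOR q = (q NOR p) NOR q
u3 = u2 NAND p = ((q NOR p) NOR q) NAND p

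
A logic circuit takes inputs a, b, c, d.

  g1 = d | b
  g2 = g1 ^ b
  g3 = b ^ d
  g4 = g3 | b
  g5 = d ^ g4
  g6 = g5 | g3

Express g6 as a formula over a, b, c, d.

(d ^ ((b ^ d) | b)) | (b ^ d)

g3 = b ^ d
g4 = g3 | b = (b ^ d) | b
g5 = d ^ g4 = d ^ ((b ^ d) | b)
g6 = g5 | g3 = (d ^ ((b ^ d) | b)) | (b ^ d)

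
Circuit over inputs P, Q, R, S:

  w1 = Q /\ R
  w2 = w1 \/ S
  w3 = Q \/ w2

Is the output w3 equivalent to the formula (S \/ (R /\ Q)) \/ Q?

w1 = Q /\ R
w2 = w1 \/ S = (Q /\ R) \/ S
w3 = Q \/ w2 = Q \/ ((Q /\ R) \/ S)
At P=0, Q=0, R=0, S=0: circuit gives 0, formula gives 0.
At P=0, Q=0, R=0, S=1: circuit gives 1, formula gives 1.
Agrees on all 16 inputs.

Yes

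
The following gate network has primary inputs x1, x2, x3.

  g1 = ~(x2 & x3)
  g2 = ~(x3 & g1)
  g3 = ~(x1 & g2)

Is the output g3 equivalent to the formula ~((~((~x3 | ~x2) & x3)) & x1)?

Yes

g1 = ~(x2 & x3)
g2 = ~(x3 & g1) = ~(x3 & (~(x2 & x3)))
g3 = ~(x1 & g2) = ~(x1 & (~(x3 & (~(x2 & x3)))))
At x1=1, x2=0, x3=0: circuit gives 0, formula gives 0.
At x1=0, x2=0, x3=0: circuit gives 1, formula gives 1.
Agrees on all 8 inputs.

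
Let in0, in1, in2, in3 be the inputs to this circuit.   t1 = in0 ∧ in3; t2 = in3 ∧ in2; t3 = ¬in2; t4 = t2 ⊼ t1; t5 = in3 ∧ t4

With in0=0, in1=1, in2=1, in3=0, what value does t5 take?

0

t1 = 0 ∧ 0 = 0
t2 = 0 ∧ 1 = 0
t4 = 0 ⊼ 0 = 1
t5 = 0 ∧ 1 = 0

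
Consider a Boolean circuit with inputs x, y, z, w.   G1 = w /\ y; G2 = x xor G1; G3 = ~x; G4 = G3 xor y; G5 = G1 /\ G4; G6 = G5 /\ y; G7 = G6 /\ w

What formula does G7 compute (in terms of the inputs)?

(((w /\ y) /\ (~x xor y)) /\ y) /\ w

G1 = w /\ y
G3 = ~x
G4 = G3 xor y = ~x xor y
G5 = G1 /\ G4 = (w /\ y) /\ (~x xor y)
G6 = G5 /\ y = ((w /\ y) /\ (~x xor y)) /\ y
G7 = G6 /\ w = (((w /\ y) /\ (~x xor y)) /\ y) /\ w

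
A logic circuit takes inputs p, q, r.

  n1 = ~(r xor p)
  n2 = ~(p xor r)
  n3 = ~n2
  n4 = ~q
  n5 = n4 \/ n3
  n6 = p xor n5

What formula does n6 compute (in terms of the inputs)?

p xor (~q \/ ~(~(p xor r)))

n2 = ~(p xor r)
n3 = ~n2 = ~(~(p xor r))
n4 = ~q
n5 = n4 \/ n3 = ~q \/ ~(~(p xor r))
n6 = p xor n5 = p xor (~q \/ ~(~(p xor r)))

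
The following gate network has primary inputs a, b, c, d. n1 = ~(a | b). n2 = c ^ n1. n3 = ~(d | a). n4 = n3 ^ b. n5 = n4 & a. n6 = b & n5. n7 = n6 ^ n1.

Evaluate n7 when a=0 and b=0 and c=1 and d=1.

n1 = ~(0 | 0) = 1
n3 = ~(1 | 0) = 0
n4 = 0 ^ 0 = 0
n5 = 0 & 0 = 0
n6 = 0 & 0 = 0
n7 = 0 ^ 1 = 1

1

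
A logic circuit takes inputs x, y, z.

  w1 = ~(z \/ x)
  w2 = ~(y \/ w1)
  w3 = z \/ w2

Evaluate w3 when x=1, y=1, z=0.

w1 = ~(0 \/ 1) = 0
w2 = ~(1 \/ 0) = 0
w3 = 0 \/ 0 = 0

0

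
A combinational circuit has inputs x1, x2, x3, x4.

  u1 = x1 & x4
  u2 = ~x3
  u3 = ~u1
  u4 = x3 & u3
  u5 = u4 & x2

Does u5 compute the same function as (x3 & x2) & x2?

No

u1 = x1 & x4
u3 = ~u1 = ~(x1 & x4)
u4 = x3 & u3 = x3 & ~(x1 & x4)
u5 = u4 & x2 = (x3 & ~(x1 & x4)) & x2
At x1=1, x2=1, x3=1, x4=1: circuit gives 0, formula gives 1.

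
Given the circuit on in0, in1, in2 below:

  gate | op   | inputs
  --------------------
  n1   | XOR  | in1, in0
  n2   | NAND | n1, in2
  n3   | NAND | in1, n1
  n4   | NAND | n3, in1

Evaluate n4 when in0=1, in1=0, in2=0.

n1 = 0 XOR 1 = 1
n3 = 0 NAND 1 = 1
n4 = 1 NAND 0 = 1

1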